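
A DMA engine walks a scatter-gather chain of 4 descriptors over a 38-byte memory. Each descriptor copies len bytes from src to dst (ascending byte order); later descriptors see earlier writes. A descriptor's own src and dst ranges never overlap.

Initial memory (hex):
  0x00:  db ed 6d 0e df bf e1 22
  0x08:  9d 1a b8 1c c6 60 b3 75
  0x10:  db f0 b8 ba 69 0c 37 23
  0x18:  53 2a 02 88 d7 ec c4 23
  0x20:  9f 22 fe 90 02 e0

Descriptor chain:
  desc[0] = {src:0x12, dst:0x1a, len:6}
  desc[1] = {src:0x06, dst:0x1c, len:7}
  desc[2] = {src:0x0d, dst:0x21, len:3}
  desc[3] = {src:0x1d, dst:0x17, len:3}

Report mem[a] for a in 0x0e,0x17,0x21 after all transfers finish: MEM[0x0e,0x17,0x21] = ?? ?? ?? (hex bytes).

MEM[0x0e,0x17,0x21] = b3 22 60

#0 dst[0x1a+6] := {0xb8,0xba,0x69,0x0c,0x37,0x23}
#1 dst[0x1c+7] := {0xe1,0x22,0x9d,0x1a,0xb8,0x1c,0xc6}
#2 dst[0x21+3] := {0x60,0xb3,0x75}
#3 dst[0x17+3] := {0x22,0x9d,0x1a}
query mem[0x0e]=0xb3, mem[0x17]=0x22, mem[0x21]=0x60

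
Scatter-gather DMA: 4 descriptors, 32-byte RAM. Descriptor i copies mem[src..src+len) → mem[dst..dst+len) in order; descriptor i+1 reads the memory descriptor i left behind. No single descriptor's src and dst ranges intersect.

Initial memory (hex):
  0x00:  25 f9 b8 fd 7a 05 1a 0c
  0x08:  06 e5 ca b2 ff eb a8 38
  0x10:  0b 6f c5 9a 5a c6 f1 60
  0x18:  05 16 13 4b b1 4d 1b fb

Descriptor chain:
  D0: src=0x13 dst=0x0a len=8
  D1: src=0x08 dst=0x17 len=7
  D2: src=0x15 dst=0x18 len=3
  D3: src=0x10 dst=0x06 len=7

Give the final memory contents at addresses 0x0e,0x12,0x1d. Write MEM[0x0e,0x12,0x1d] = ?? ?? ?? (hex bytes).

[0] 0x13->0x0a len=8 : 9a 5a c6 f1 60 05 16 13
[1] 0x08->0x17 len=7 : 06 e5 9a 5a c6 f1 60
[2] 0x15->0x18 len=3 : c6 f1 06
[3] 0x10->0x06 len=7 : 16 13 c5 9a 5a c6 f1
query mem[0x0e]=0x60, mem[0x12]=0xc5, mem[0x1d]=0x60

MEM[0x0e,0x12,0x1d] = 60 c5 60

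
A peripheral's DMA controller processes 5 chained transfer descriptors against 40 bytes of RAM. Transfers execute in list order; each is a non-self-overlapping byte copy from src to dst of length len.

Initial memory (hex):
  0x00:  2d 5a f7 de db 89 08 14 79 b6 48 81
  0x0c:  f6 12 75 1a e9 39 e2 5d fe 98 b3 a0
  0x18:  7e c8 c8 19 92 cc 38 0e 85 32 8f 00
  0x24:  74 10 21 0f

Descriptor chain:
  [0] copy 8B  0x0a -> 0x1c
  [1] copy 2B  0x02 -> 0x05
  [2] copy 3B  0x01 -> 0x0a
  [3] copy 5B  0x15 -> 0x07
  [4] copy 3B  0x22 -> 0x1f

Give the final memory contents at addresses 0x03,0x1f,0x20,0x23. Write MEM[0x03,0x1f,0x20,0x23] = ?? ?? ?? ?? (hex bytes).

MEM[0x03,0x1f,0x20,0x23] = de e9 39 39

#0 dst[0x1c+8] := {0x48,0x81,0xf6,0x12,0x75,0x1a,0xe9,0x39}
#1 dst[0x05+2] := {0xf7,0xde}
#2 dst[0x0a+3] := {0x5a,0xf7,0xde}
#3 dst[0x07+5] := {0x98,0xb3,0xa0,0x7e,0xc8}
#4 dst[0x1f+3] := {0xe9,0x39,0x74}
query mem[0x03]=0xde, mem[0x1f]=0xe9, mem[0x20]=0x39, mem[0x23]=0x39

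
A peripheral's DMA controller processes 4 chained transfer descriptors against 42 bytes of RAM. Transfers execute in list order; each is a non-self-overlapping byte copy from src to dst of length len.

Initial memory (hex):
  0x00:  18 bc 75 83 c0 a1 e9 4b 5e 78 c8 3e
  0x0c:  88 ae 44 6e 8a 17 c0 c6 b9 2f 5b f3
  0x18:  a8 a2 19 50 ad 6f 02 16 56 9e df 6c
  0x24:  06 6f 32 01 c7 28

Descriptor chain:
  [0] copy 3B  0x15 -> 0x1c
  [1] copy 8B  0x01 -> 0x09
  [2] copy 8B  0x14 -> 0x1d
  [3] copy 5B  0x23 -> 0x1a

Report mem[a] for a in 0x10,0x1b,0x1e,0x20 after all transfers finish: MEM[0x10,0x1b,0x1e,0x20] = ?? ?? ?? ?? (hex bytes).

D0: mem[0x1c..0x1e] <- [2f 5b f3]
D1: mem[0x09..0x10] <- [bc 75 83 c0 a1 e9 4b 5e]
D2: mem[0x1d..0x24] <- [b9 2f 5b f3 a8 a2 19 50]
D3: mem[0x1a..0x1e] <- [19 50 6f 32 01]
query mem[0x10]=0x5e, mem[0x1b]=0x50, mem[0x1e]=0x01, mem[0x20]=0xf3

MEM[0x10,0x1b,0x1e,0x20] = 5e 50 01 f3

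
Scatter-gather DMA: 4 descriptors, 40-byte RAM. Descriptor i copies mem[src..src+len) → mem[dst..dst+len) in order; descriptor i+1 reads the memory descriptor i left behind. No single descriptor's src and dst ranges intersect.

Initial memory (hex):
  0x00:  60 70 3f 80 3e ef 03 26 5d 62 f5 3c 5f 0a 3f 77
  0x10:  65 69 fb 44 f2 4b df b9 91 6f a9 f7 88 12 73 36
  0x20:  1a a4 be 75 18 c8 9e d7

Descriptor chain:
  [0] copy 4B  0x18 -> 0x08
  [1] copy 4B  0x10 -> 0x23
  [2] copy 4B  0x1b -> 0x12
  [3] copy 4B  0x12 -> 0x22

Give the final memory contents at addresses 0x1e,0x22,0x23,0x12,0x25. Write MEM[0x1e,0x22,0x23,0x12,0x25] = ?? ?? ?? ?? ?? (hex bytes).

#0 dst[0x08+4] := {0x91,0x6f,0xa9,0xf7}
#1 dst[0x23+4] := {0x65,0x69,0xfb,0x44}
#2 dst[0x12+4] := {0xf7,0x88,0x12,0x73}
#3 dst[0x22+4] := {0xf7,0x88,0x12,0x73}
query mem[0x1e]=0x73, mem[0x22]=0xf7, mem[0x23]=0x88, mem[0x12]=0xf7, mem[0x25]=0x73

MEM[0x1e,0x22,0x23,0x12,0x25] = 73 f7 88 f7 73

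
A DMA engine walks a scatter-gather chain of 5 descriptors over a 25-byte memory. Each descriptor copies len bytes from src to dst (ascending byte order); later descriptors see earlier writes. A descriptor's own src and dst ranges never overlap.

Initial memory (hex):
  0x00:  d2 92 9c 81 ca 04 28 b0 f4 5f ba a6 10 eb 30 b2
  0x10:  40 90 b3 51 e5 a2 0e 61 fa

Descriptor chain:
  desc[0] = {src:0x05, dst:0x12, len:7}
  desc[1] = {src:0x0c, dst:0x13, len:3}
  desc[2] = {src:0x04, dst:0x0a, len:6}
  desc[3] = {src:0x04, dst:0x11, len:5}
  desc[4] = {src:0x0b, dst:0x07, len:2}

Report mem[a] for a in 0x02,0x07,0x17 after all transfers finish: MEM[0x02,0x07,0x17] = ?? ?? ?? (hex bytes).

MEM[0x02,0x07,0x17] = 9c 04 ba

  after D0: wrote 7B at 0x12 = 0428b0f45fbaa6
  after D1: wrote 3B at 0x13 = 10eb30
  after D2: wrote 6B at 0x0a = ca0428b0f45f
  after D3: wrote 5B at 0x11 = ca0428b0f4
  after D4: wrote 2B at 0x07 = 0428
query mem[0x02]=0x9c, mem[0x07]=0x04, mem[0x17]=0xba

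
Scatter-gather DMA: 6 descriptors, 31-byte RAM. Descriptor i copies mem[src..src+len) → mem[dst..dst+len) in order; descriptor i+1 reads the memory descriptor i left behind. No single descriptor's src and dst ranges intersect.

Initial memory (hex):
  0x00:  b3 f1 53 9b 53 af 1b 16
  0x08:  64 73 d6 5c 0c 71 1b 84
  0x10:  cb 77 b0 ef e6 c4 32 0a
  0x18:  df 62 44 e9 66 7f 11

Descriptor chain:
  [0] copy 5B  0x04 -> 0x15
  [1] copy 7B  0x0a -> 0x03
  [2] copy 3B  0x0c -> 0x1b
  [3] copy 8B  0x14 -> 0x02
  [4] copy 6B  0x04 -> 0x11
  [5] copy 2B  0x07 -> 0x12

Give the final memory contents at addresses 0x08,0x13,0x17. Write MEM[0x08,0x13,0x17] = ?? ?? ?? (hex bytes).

D0: mem[0x15..0x19] <- [53 af 1b 16 64]
D1: mem[0x03..0x09] <- [d6 5c 0c 71 1b 84 cb]
D2: mem[0x1b..0x1d] <- [0c 71 1b]
D3: mem[0x02..0x09] <- [e6 53 af 1b 16 64 44 0c]
D4: mem[0x11..0x16] <- [af 1b 16 64 44 0c]
D5: mem[0x12..0x13] <- [64 44]
query mem[0x08]=0x44, mem[0x13]=0x44, mem[0x17]=0x1b

MEM[0x08,0x13,0x17] = 44 44 1b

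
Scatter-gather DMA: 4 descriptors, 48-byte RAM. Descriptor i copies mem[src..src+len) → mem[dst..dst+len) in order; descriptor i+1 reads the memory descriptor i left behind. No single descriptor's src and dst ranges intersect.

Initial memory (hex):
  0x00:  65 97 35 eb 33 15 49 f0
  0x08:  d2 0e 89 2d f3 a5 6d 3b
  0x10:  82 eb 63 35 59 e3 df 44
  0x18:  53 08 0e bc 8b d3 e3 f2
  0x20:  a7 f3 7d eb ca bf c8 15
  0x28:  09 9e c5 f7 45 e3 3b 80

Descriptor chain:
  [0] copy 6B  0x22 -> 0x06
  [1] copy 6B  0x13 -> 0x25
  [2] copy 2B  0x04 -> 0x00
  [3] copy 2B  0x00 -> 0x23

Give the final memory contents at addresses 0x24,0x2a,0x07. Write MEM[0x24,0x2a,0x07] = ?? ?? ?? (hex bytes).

MEM[0x24,0x2a,0x07] = 15 53 eb

D0: mem[0x06..0x0b] <- [7d eb ca bf c8 15]
D1: mem[0x25..0x2a] <- [35 59 e3 df 44 53]
D2: mem[0x00..0x01] <- [33 15]
D3: mem[0x23..0x24] <- [33 15]
query mem[0x24]=0x15, mem[0x2a]=0x53, mem[0x07]=0xeb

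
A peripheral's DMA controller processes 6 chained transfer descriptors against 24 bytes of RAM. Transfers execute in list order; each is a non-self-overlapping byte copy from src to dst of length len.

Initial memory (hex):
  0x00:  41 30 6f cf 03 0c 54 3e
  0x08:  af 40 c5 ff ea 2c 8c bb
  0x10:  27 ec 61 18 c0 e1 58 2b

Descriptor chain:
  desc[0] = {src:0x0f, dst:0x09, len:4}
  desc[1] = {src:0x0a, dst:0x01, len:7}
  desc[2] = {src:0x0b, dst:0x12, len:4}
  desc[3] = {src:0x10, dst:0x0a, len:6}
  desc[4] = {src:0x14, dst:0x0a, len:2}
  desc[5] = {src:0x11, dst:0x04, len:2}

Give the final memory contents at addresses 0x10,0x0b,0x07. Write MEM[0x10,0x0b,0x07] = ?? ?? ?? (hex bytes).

MEM[0x10,0x0b,0x07] = 27 8c 27

#0 dst[0x09+4] := {0xbb,0x27,0xec,0x61}
#1 dst[0x01+7] := {0x27,0xec,0x61,0x2c,0x8c,0xbb,0x27}
#2 dst[0x12+4] := {0xec,0x61,0x2c,0x8c}
#3 dst[0x0a+6] := {0x27,0xec,0xec,0x61,0x2c,0x8c}
#4 dst[0x0a+2] := {0x2c,0x8c}
#5 dst[0x04+2] := {0xec,0xec}
query mem[0x10]=0x27, mem[0x0b]=0x8c, mem[0x07]=0x27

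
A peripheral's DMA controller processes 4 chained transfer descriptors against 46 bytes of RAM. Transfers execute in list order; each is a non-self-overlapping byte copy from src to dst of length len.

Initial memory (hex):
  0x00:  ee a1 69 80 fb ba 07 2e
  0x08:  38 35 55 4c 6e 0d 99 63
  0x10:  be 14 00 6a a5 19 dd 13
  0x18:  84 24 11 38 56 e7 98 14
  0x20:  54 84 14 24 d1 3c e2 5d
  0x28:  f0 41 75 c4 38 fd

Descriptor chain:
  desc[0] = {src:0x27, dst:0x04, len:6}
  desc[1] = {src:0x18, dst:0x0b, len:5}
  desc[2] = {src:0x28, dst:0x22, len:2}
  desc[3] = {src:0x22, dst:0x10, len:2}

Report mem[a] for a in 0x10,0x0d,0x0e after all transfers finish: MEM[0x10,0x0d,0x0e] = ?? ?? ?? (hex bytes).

MEM[0x10,0x0d,0x0e] = f0 11 38

#0 dst[0x04+6] := {0x5d,0xf0,0x41,0x75,0xc4,0x38}
#1 dst[0x0b+5] := {0x84,0x24,0x11,0x38,0x56}
#2 dst[0x22+2] := {0xf0,0x41}
#3 dst[0x10+2] := {0xf0,0x41}
query mem[0x10]=0xf0, mem[0x0d]=0x11, mem[0x0e]=0x38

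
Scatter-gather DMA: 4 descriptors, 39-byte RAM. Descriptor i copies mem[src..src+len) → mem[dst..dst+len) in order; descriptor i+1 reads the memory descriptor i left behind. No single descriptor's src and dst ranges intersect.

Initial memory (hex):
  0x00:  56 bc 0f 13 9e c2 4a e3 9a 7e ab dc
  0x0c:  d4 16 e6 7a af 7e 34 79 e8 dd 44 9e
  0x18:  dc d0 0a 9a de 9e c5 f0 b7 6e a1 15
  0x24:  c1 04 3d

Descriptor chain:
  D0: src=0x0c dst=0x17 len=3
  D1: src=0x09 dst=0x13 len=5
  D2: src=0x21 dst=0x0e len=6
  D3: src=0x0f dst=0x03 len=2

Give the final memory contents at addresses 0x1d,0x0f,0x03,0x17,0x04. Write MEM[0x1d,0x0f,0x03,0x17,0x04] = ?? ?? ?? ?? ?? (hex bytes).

MEM[0x1d,0x0f,0x03,0x17,0x04] = 9e a1 a1 16 15

  after D0: wrote 3B at 0x17 = d416e6
  after D1: wrote 5B at 0x13 = 7eabdcd416
  after D2: wrote 6B at 0x0e = 6ea115c1043d
  after D3: wrote 2B at 0x03 = a115
query mem[0x1d]=0x9e, mem[0x0f]=0xa1, mem[0x03]=0xa1, mem[0x17]=0x16, mem[0x04]=0x15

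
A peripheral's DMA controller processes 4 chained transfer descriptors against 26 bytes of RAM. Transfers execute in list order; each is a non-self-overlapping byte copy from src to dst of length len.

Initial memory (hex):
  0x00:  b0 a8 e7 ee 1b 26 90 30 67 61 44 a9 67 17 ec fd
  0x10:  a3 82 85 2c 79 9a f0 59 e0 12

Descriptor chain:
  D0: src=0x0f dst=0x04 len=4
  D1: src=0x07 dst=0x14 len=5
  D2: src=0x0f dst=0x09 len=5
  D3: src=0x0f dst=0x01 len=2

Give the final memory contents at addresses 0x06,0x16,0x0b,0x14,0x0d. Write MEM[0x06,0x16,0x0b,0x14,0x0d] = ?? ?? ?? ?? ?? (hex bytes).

  after D0: wrote 4B at 0x04 = fda38285
  after D1: wrote 5B at 0x14 = 85676144a9
  after D2: wrote 5B at 0x09 = fda382852c
  after D3: wrote 2B at 0x01 = fda3
query mem[0x06]=0x82, mem[0x16]=0x61, mem[0x0b]=0x82, mem[0x14]=0x85, mem[0x0d]=0x2c

MEM[0x06,0x16,0x0b,0x14,0x0d] = 82 61 82 85 2c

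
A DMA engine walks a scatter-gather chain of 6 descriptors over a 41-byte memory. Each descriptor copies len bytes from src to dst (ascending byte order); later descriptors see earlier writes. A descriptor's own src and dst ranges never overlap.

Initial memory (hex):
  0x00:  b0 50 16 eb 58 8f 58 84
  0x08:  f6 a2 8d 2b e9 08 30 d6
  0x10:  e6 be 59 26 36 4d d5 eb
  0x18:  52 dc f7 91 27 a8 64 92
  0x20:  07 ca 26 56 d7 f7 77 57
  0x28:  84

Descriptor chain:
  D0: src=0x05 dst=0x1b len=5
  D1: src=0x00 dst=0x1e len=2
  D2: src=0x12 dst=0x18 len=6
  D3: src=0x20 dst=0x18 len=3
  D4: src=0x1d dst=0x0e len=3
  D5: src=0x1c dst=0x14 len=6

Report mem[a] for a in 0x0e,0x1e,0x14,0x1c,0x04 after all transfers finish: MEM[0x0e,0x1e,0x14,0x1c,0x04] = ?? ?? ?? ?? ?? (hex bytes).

MEM[0x0e,0x1e,0x14,0x1c,0x04] = eb b0 d5 d5 58

D0: mem[0x1b..0x1f] <- [8f 58 84 f6 a2]
D1: mem[0x1e..0x1f] <- [b0 50]
D2: mem[0x18..0x1d] <- [59 26 36 4d d5 eb]
D3: mem[0x18..0x1a] <- [07 ca 26]
D4: mem[0x0e..0x10] <- [eb b0 50]
D5: mem[0x14..0x19] <- [d5 eb b0 50 07 ca]
query mem[0x0e]=0xeb, mem[0x1e]=0xb0, mem[0x14]=0xd5, mem[0x1c]=0xd5, mem[0x04]=0x58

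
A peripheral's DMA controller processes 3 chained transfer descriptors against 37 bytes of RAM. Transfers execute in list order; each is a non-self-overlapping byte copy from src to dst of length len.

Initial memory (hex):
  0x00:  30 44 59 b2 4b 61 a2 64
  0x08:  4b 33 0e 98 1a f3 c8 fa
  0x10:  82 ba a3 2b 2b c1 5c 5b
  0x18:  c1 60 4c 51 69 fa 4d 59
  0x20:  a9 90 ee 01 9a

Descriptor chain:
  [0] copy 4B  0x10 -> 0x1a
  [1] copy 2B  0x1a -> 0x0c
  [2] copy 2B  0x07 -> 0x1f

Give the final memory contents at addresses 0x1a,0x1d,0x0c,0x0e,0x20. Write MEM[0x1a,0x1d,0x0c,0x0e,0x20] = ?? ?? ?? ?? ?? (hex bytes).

MEM[0x1a,0x1d,0x0c,0x0e,0x20] = 82 2b 82 c8 4b

D0: mem[0x1a..0x1d] <- [82 ba a3 2b]
D1: mem[0x0c..0x0d] <- [82 ba]
D2: mem[0x1f..0x20] <- [64 4b]
query mem[0x1a]=0x82, mem[0x1d]=0x2b, mem[0x0c]=0x82, mem[0x0e]=0xc8, mem[0x20]=0x4b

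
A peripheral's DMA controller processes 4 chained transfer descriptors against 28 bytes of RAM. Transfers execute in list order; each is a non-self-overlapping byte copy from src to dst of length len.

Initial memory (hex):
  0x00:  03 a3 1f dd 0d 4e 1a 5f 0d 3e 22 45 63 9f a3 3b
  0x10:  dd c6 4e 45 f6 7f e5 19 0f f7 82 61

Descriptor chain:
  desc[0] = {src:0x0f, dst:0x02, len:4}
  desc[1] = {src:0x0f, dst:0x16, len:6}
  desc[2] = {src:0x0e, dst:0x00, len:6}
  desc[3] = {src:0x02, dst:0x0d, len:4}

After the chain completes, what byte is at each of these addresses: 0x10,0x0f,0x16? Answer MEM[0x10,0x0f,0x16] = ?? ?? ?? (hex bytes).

MEM[0x10,0x0f,0x16] = 45 4e 3b

D0: mem[0x02..0x05] <- [3b dd c6 4e]
D1: mem[0x16..0x1b] <- [3b dd c6 4e 45 f6]
D2: mem[0x00..0x05] <- [a3 3b dd c6 4e 45]
D3: mem[0x0d..0x10] <- [dd c6 4e 45]
query mem[0x10]=0x45, mem[0x0f]=0x4e, mem[0x16]=0x3b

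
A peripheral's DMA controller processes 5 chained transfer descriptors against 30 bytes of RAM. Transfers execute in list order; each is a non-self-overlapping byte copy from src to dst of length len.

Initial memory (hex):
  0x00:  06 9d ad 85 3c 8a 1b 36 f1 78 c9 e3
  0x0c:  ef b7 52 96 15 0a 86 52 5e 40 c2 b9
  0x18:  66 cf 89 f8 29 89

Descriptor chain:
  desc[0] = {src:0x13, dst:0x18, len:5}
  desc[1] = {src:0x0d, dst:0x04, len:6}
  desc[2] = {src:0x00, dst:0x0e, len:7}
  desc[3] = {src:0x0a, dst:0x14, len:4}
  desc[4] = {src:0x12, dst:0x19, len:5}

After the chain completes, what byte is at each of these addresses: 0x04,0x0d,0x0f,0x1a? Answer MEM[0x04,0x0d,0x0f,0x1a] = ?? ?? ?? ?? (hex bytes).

MEM[0x04,0x0d,0x0f,0x1a] = b7 b7 9d 52

D0: mem[0x18..0x1c] <- [52 5e 40 c2 b9]
D1: mem[0x04..0x09] <- [b7 52 96 15 0a 86]
D2: mem[0x0e..0x14] <- [06 9d ad 85 b7 52 96]
D3: mem[0x14..0x17] <- [c9 e3 ef b7]
D4: mem[0x19..0x1d] <- [b7 52 c9 e3 ef]
query mem[0x04]=0xb7, mem[0x0d]=0xb7, mem[0x0f]=0x9d, mem[0x1a]=0x52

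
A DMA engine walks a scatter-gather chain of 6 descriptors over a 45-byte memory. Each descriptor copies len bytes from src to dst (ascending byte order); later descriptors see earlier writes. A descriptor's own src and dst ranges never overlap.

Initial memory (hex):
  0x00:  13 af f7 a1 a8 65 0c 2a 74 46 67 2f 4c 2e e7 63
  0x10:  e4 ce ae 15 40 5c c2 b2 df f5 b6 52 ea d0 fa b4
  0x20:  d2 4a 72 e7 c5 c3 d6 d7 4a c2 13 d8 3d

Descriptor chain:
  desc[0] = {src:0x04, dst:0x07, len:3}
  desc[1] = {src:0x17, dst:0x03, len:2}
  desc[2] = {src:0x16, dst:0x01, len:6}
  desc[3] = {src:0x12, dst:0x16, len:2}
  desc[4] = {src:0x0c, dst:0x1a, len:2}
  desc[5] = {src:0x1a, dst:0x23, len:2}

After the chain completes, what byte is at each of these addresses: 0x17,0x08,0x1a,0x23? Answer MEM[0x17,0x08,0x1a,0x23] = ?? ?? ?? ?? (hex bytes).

MEM[0x17,0x08,0x1a,0x23] = 15 65 4c 4c

  after D0: wrote 3B at 0x07 = a8650c
  after D1: wrote 2B at 0x03 = b2df
  after D2: wrote 6B at 0x01 = c2b2dff5b652
  after D3: wrote 2B at 0x16 = ae15
  after D4: wrote 2B at 0x1a = 4c2e
  after D5: wrote 2B at 0x23 = 4c2e
query mem[0x17]=0x15, mem[0x08]=0x65, mem[0x1a]=0x4c, mem[0x23]=0x4c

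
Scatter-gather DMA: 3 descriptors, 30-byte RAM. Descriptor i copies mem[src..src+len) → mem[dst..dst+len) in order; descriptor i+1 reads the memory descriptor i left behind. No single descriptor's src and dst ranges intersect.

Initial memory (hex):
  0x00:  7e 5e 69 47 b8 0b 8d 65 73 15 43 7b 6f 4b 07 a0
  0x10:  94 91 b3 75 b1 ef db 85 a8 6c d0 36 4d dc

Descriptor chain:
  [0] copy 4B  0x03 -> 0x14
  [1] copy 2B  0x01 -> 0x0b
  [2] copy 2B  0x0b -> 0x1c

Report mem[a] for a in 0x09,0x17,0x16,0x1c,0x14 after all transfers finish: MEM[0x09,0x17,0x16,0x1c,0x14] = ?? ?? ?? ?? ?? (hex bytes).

[0] 0x03->0x14 len=4 : 47 b8 0b 8d
[1] 0x01->0x0b len=2 : 5e 69
[2] 0x0b->0x1c len=2 : 5e 69
query mem[0x09]=0x15, mem[0x17]=0x8d, mem[0x16]=0x0b, mem[0x1c]=0x5e, mem[0x14]=0x47

MEM[0x09,0x17,0x16,0x1c,0x14] = 15 8d 0b 5e 47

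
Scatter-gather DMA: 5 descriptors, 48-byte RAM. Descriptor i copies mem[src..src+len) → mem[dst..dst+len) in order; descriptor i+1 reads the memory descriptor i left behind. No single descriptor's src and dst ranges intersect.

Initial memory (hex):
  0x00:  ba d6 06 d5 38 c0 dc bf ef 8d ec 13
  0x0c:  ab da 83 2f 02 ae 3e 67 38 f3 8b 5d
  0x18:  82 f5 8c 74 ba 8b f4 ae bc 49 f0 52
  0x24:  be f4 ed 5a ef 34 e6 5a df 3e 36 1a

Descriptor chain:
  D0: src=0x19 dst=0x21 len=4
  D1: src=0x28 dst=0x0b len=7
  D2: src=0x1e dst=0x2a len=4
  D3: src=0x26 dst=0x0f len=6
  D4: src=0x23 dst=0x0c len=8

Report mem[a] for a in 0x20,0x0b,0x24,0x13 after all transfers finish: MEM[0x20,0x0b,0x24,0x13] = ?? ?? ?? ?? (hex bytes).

[0] 0x19->0x21 len=4 : f5 8c 74 ba
[1] 0x28->0x0b len=7 : ef 34 e6 5a df 3e 36
[2] 0x1e->0x2a len=4 : f4 ae bc f5
[3] 0x26->0x0f len=6 : ed 5a ef 34 f4 ae
[4] 0x23->0x0c len=8 : 74 ba f4 ed 5a ef 34 f4
query mem[0x20]=0xbc, mem[0x0b]=0xef, mem[0x24]=0xba, mem[0x13]=0xf4

MEM[0x20,0x0b,0x24,0x13] = bc ef ba f4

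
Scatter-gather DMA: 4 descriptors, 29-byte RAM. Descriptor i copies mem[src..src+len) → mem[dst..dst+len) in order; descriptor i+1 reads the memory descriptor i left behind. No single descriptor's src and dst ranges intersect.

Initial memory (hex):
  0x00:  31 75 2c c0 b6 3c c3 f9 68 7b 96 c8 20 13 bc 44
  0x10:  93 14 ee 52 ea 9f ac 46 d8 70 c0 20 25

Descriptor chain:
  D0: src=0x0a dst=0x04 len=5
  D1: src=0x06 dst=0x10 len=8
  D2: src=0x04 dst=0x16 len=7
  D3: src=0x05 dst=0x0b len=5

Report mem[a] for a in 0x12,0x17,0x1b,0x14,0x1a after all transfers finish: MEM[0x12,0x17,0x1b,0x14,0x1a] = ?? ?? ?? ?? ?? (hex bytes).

D0: mem[0x04..0x08] <- [96 c8 20 13 bc]
D1: mem[0x10..0x17] <- [20 13 bc 7b 96 c8 20 13]
D2: mem[0x16..0x1c] <- [96 c8 20 13 bc 7b 96]
D3: mem[0x0b..0x0f] <- [c8 20 13 bc 7b]
query mem[0x12]=0xbc, mem[0x17]=0xc8, mem[0x1b]=0x7b, mem[0x14]=0x96, mem[0x1a]=0xbc

MEM[0x12,0x17,0x1b,0x14,0x1a] = bc c8 7b 96 bc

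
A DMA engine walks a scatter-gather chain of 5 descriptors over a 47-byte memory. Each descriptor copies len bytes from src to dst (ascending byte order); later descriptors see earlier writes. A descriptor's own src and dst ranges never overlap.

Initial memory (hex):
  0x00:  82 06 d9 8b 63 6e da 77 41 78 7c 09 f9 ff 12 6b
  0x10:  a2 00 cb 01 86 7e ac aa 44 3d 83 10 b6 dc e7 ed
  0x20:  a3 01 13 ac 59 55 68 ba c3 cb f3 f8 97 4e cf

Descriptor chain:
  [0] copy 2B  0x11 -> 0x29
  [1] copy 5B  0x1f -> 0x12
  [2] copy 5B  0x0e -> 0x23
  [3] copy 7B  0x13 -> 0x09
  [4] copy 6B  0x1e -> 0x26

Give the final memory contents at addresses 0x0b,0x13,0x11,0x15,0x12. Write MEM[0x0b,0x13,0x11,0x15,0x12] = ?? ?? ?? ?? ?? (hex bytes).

MEM[0x0b,0x13,0x11,0x15,0x12] = 13 a3 00 13 ed

[0] 0x11->0x29 len=2 : 00 cb
[1] 0x1f->0x12 len=5 : ed a3 01 13 ac
[2] 0x0e->0x23 len=5 : 12 6b a2 00 ed
[3] 0x13->0x09 len=7 : a3 01 13 ac aa 44 3d
[4] 0x1e->0x26 len=6 : e7 ed a3 01 13 12
query mem[0x0b]=0x13, mem[0x13]=0xa3, mem[0x11]=0x00, mem[0x15]=0x13, mem[0x12]=0xed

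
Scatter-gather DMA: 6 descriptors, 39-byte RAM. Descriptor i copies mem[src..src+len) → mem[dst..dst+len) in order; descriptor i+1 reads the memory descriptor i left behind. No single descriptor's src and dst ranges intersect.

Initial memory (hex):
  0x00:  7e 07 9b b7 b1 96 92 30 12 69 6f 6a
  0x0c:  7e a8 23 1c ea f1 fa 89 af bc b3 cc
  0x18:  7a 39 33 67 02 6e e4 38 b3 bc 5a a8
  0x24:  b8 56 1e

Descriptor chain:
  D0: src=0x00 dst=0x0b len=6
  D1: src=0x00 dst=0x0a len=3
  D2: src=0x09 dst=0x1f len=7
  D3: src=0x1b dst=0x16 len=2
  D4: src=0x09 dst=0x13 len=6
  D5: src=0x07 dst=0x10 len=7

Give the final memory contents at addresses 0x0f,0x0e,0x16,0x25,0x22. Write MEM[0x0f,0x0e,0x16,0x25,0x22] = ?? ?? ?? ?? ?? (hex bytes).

MEM[0x0f,0x0e,0x16,0x25,0x22] = b1 b7 9b b1 9b

[0] 0x00->0x0b len=6 : 7e 07 9b b7 b1 96
[1] 0x00->0x0a len=3 : 7e 07 9b
[2] 0x09->0x1f len=7 : 69 7e 07 9b 9b b7 b1
[3] 0x1b->0x16 len=2 : 67 02
[4] 0x09->0x13 len=6 : 69 7e 07 9b 9b b7
[5] 0x07->0x10 len=7 : 30 12 69 7e 07 9b 9b
query mem[0x0f]=0xb1, mem[0x0e]=0xb7, mem[0x16]=0x9b, mem[0x25]=0xb1, mem[0x22]=0x9b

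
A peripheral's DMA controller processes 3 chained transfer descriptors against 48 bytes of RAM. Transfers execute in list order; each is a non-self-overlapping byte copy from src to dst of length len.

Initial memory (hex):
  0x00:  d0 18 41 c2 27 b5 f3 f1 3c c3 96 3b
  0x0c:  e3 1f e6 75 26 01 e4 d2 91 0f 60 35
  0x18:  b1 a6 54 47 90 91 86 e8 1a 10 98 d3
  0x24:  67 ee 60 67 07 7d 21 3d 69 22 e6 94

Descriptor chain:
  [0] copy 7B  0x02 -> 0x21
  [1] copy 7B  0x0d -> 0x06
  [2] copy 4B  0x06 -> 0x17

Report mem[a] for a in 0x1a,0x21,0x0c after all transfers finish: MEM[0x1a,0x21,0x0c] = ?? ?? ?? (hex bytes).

  after D0: wrote 7B at 0x21 = 41c227b5f3f13c
  after D1: wrote 7B at 0x06 = 1fe6752601e4d2
  after D2: wrote 4B at 0x17 = 1fe67526
query mem[0x1a]=0x26, mem[0x21]=0x41, mem[0x0c]=0xd2

MEM[0x1a,0x21,0x0c] = 26 41 d2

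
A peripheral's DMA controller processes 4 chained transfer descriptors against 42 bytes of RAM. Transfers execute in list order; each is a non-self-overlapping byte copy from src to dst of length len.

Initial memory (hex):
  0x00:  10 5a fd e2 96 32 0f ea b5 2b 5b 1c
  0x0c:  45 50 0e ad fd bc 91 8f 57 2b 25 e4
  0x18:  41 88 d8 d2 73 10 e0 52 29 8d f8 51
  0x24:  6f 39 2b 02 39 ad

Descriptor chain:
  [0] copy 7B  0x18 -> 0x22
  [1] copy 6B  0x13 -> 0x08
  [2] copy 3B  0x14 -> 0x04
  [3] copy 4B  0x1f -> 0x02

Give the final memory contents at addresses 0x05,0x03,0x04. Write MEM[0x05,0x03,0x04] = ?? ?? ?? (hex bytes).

MEM[0x05,0x03,0x04] = 41 29 8d

  after D0: wrote 7B at 0x22 = 4188d8d27310e0
  after D1: wrote 6B at 0x08 = 8f572b25e441
  after D2: wrote 3B at 0x04 = 572b25
  after D3: wrote 4B at 0x02 = 52298d41
query mem[0x05]=0x41, mem[0x03]=0x29, mem[0x04]=0x8d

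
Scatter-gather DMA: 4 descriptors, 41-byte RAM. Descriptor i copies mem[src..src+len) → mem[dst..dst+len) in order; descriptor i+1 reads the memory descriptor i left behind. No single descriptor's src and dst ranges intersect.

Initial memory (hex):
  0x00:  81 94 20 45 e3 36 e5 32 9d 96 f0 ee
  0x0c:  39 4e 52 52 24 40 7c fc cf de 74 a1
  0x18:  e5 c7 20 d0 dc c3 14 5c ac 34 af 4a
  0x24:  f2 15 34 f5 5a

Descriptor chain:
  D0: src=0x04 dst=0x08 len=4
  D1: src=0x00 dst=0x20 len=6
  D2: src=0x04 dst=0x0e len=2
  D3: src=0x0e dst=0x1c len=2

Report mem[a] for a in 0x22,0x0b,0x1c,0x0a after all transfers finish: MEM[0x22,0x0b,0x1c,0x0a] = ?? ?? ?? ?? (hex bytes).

MEM[0x22,0x0b,0x1c,0x0a] = 20 32 e3 e5

  after D0: wrote 4B at 0x08 = e336e532
  after D1: wrote 6B at 0x20 = 81942045e336
  after D2: wrote 2B at 0x0e = e336
  after D3: wrote 2B at 0x1c = e336
query mem[0x22]=0x20, mem[0x0b]=0x32, mem[0x1c]=0xe3, mem[0x0a]=0xe5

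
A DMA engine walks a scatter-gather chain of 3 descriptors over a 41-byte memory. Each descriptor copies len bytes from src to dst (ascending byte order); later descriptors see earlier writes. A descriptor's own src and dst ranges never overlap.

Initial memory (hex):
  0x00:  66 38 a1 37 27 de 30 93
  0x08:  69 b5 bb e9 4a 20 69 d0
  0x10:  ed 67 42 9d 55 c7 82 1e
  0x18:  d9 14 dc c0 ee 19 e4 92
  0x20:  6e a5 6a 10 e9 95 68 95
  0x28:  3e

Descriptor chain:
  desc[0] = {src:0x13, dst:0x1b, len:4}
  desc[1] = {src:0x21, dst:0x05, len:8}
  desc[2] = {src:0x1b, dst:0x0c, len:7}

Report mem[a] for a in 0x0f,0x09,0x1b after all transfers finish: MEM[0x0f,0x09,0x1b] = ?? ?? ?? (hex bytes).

D0: mem[0x1b..0x1e] <- [9d 55 c7 82]
D1: mem[0x05..0x0c] <- [a5 6a 10 e9 95 68 95 3e]
D2: mem[0x0c..0x12] <- [9d 55 c7 82 92 6e a5]
query mem[0x0f]=0x82, mem[0x09]=0x95, mem[0x1b]=0x9d

MEM[0x0f,0x09,0x1b] = 82 95 9d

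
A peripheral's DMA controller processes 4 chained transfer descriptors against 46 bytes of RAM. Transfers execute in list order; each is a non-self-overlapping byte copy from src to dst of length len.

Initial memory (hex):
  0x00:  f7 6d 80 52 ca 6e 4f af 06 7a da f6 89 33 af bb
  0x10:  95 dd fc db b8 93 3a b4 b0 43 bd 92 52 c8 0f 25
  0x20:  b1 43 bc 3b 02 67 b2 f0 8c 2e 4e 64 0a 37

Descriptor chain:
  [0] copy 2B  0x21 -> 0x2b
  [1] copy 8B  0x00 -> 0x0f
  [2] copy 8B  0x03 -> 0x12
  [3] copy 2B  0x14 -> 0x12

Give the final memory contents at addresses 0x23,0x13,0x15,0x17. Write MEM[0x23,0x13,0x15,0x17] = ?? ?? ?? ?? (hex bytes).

D0: mem[0x2b..0x2c] <- [43 bc]
D1: mem[0x0f..0x16] <- [f7 6d 80 52 ca 6e 4f af]
D2: mem[0x12..0x19] <- [52 ca 6e 4f af 06 7a da]
D3: mem[0x12..0x13] <- [6e 4f]
query mem[0x23]=0x3b, mem[0x13]=0x4f, mem[0x15]=0x4f, mem[0x17]=0x06

MEM[0x23,0x13,0x15,0x17] = 3b 4f 4f 06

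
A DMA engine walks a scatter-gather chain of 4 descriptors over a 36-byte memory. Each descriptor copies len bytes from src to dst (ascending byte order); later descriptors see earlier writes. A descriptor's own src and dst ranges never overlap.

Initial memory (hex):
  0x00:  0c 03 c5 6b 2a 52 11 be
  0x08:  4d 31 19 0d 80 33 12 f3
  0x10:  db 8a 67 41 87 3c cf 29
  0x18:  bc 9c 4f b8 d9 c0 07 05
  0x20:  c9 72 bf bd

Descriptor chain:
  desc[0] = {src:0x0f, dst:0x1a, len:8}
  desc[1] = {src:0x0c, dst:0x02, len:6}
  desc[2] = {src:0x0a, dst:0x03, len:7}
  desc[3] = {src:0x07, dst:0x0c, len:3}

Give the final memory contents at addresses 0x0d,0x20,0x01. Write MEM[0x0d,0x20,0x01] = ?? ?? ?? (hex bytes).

#0 dst[0x1a+8] := {0xf3,0xdb,0x8a,0x67,0x41,0x87,0x3c,0xcf}
#1 dst[0x02+6] := {0x80,0x33,0x12,0xf3,0xdb,0x8a}
#2 dst[0x03+7] := {0x19,0x0d,0x80,0x33,0x12,0xf3,0xdb}
#3 dst[0x0c+3] := {0x12,0xf3,0xdb}
query mem[0x0d]=0xf3, mem[0x20]=0x3c, mem[0x01]=0x03

MEM[0x0d,0x20,0x01] = f3 3c 03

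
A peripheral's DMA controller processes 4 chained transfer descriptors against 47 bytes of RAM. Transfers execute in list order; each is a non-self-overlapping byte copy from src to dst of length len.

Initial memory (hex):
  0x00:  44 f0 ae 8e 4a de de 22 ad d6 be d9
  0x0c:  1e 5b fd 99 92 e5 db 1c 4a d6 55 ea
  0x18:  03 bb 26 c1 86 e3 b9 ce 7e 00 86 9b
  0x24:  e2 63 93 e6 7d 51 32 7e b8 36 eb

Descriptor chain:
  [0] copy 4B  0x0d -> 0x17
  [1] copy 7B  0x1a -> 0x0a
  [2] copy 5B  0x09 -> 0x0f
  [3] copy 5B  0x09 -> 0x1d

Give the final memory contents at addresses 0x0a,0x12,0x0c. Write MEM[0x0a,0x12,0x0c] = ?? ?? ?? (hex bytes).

MEM[0x0a,0x12,0x0c] = 92 86 86

[0] 0x0d->0x17 len=4 : 5b fd 99 92
[1] 0x1a->0x0a len=7 : 92 c1 86 e3 b9 ce 7e
[2] 0x09->0x0f len=5 : d6 92 c1 86 e3
[3] 0x09->0x1d len=5 : d6 92 c1 86 e3
query mem[0x0a]=0x92, mem[0x12]=0x86, mem[0x0c]=0x86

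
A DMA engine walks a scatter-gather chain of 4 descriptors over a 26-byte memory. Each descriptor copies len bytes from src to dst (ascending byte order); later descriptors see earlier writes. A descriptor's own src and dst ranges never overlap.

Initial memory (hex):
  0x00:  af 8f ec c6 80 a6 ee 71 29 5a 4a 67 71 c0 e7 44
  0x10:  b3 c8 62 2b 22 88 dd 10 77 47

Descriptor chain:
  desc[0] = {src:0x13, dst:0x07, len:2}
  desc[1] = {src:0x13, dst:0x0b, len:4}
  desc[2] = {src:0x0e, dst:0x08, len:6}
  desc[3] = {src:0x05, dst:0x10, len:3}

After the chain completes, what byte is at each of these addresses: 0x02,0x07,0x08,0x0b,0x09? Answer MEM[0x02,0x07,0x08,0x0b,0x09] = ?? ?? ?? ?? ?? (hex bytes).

#0 dst[0x07+2] := {0x2b,0x22}
#1 dst[0x0b+4] := {0x2b,0x22,0x88,0xdd}
#2 dst[0x08+6] := {0xdd,0x44,0xb3,0xc8,0x62,0x2b}
#3 dst[0x10+3] := {0xa6,0xee,0x2b}
query mem[0x02]=0xec, mem[0x07]=0x2b, mem[0x08]=0xdd, mem[0x0b]=0xc8, mem[0x09]=0x44

MEM[0x02,0x07,0x08,0x0b,0x09] = ec 2b dd c8 44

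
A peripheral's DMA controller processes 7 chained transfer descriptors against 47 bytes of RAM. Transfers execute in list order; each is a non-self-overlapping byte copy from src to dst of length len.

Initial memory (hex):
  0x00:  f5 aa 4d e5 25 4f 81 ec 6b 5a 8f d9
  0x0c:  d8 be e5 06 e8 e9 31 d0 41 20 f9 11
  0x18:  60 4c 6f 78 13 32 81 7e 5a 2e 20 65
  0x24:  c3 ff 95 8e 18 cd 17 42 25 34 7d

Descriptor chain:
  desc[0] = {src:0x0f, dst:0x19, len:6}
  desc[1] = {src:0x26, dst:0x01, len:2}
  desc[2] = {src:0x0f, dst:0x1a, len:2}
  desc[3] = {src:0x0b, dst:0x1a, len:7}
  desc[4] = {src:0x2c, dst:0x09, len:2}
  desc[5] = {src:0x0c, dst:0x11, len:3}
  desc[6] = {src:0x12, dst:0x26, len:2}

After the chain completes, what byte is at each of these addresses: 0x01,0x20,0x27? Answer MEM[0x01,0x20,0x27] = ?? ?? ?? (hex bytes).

MEM[0x01,0x20,0x27] = 95 e9 e5

[0] 0x0f->0x19 len=6 : 06 e8 e9 31 d0 41
[1] 0x26->0x01 len=2 : 95 8e
[2] 0x0f->0x1a len=2 : 06 e8
[3] 0x0b->0x1a len=7 : d9 d8 be e5 06 e8 e9
[4] 0x2c->0x09 len=2 : 25 34
[5] 0x0c->0x11 len=3 : d8 be e5
[6] 0x12->0x26 len=2 : be e5
query mem[0x01]=0x95, mem[0x20]=0xe9, mem[0x27]=0xe5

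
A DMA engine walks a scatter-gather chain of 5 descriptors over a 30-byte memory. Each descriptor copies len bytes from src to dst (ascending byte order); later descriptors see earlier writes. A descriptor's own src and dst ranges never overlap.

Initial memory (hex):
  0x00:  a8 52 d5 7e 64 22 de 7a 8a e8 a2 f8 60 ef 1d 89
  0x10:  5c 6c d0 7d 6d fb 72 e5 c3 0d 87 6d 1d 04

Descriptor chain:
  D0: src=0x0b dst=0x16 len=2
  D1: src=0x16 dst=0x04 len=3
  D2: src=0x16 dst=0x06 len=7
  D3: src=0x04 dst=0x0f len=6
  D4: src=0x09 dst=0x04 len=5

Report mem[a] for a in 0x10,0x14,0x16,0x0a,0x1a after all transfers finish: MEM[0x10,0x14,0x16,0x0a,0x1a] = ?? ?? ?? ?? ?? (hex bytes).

MEM[0x10,0x14,0x16,0x0a,0x1a] = 60 0d f8 87 87

#0 dst[0x16+2] := {0xf8,0x60}
#1 dst[0x04+3] := {0xf8,0x60,0xc3}
#2 dst[0x06+7] := {0xf8,0x60,0xc3,0x0d,0x87,0x6d,0x1d}
#3 dst[0x0f+6] := {0xf8,0x60,0xf8,0x60,0xc3,0x0d}
#4 dst[0x04+5] := {0x0d,0x87,0x6d,0x1d,0xef}
query mem[0x10]=0x60, mem[0x14]=0x0d, mem[0x16]=0xf8, mem[0x0a]=0x87, mem[0x1a]=0x87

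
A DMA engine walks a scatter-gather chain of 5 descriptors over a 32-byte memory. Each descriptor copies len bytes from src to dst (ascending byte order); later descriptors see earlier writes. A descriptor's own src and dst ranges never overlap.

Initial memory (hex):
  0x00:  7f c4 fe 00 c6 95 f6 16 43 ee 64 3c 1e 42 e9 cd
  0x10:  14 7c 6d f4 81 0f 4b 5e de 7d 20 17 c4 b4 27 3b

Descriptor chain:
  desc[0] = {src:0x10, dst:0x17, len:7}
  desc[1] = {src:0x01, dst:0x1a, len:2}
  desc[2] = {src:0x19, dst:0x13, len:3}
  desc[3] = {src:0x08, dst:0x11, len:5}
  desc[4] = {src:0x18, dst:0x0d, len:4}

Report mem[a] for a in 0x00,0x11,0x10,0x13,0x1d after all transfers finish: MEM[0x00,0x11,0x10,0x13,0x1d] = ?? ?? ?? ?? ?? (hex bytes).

D0: mem[0x17..0x1d] <- [14 7c 6d f4 81 0f 4b]
D1: mem[0x1a..0x1b] <- [c4 fe]
D2: mem[0x13..0x15] <- [6d c4 fe]
D3: mem[0x11..0x15] <- [43 ee 64 3c 1e]
D4: mem[0x0d..0x10] <- [7c 6d c4 fe]
query mem[0x00]=0x7f, mem[0x11]=0x43, mem[0x10]=0xfe, mem[0x13]=0x64, mem[0x1d]=0x4b

MEM[0x00,0x11,0x10,0x13,0x1d] = 7f 43 fe 64 4b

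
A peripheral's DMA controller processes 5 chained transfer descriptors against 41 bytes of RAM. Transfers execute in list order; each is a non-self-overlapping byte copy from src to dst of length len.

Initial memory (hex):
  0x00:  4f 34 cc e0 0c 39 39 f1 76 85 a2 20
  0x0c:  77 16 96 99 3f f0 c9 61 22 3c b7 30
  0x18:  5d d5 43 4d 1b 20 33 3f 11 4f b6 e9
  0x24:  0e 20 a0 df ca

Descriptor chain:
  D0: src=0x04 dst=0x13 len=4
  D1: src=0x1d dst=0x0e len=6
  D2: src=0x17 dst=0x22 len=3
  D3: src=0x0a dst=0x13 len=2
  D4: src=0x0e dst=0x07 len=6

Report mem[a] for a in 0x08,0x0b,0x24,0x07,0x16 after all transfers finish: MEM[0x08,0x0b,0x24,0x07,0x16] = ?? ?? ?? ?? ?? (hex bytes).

  after D0: wrote 4B at 0x13 = 0c3939f1
  after D1: wrote 6B at 0x0e = 20333f114fb6
  after D2: wrote 3B at 0x22 = 305dd5
  after D3: wrote 2B at 0x13 = a220
  after D4: wrote 6B at 0x07 = 20333f114fa2
query mem[0x08]=0x33, mem[0x0b]=0x4f, mem[0x24]=0xd5, mem[0x07]=0x20, mem[0x16]=0xf1

MEM[0x08,0x0b,0x24,0x07,0x16] = 33 4f d5 20 f1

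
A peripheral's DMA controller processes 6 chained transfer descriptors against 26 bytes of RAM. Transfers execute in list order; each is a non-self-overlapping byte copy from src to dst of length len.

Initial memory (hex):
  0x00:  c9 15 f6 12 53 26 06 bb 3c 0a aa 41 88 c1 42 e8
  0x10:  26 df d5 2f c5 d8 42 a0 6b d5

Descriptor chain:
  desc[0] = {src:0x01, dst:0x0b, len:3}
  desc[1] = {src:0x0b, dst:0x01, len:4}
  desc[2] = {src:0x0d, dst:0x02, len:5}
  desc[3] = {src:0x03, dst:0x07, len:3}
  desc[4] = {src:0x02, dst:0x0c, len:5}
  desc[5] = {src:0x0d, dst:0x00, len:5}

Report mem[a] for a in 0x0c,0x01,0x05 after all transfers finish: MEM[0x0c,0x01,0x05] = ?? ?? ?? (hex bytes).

MEM[0x0c,0x01,0x05] = 12 e8 26

#0 dst[0x0b+3] := {0x15,0xf6,0x12}
#1 dst[0x01+4] := {0x15,0xf6,0x12,0x42}
#2 dst[0x02+5] := {0x12,0x42,0xe8,0x26,0xdf}
#3 dst[0x07+3] := {0x42,0xe8,0x26}
#4 dst[0x0c+5] := {0x12,0x42,0xe8,0x26,0xdf}
#5 dst[0x00+5] := {0x42,0xe8,0x26,0xdf,0xdf}
query mem[0x0c]=0x12, mem[0x01]=0xe8, mem[0x05]=0x26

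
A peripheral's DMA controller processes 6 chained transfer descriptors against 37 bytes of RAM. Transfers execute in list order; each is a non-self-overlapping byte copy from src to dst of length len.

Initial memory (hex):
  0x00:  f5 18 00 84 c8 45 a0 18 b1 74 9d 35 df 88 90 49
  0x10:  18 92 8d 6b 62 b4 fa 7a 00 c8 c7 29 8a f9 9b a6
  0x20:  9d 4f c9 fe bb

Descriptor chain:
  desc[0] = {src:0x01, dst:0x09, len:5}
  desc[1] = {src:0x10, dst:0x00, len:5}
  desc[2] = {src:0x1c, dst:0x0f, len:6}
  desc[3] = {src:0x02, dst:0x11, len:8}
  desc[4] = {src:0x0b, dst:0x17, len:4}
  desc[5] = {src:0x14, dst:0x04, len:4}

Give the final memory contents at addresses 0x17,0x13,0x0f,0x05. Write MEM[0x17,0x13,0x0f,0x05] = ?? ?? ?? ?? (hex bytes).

MEM[0x17,0x13,0x0f,0x05] = 84 62 8a a0

[0] 0x01->0x09 len=5 : 18 00 84 c8 45
[1] 0x10->0x00 len=5 : 18 92 8d 6b 62
[2] 0x1c->0x0f len=6 : 8a f9 9b a6 9d 4f
[3] 0x02->0x11 len=8 : 8d 6b 62 45 a0 18 b1 18
[4] 0x0b->0x17 len=4 : 84 c8 45 90
[5] 0x14->0x04 len=4 : 45 a0 18 84
query mem[0x17]=0x84, mem[0x13]=0x62, mem[0x0f]=0x8a, mem[0x05]=0xa0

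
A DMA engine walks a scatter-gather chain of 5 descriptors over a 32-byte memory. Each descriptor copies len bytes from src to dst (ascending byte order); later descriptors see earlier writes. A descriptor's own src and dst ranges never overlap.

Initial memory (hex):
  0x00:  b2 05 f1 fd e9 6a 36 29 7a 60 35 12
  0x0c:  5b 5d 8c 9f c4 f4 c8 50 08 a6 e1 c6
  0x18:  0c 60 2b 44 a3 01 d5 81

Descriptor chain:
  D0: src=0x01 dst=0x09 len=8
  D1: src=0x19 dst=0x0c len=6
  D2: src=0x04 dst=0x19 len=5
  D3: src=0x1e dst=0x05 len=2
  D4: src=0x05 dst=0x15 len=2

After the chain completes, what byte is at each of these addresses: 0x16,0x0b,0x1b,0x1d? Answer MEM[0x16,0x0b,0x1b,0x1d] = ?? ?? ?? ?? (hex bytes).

[0] 0x01->0x09 len=8 : 05 f1 fd e9 6a 36 29 7a
[1] 0x19->0x0c len=6 : 60 2b 44 a3 01 d5
[2] 0x04->0x19 len=5 : e9 6a 36 29 7a
[3] 0x1e->0x05 len=2 : d5 81
[4] 0x05->0x15 len=2 : d5 81
query mem[0x16]=0x81, mem[0x0b]=0xfd, mem[0x1b]=0x36, mem[0x1d]=0x7a

MEM[0x16,0x0b,0x1b,0x1d] = 81 fd 36 7a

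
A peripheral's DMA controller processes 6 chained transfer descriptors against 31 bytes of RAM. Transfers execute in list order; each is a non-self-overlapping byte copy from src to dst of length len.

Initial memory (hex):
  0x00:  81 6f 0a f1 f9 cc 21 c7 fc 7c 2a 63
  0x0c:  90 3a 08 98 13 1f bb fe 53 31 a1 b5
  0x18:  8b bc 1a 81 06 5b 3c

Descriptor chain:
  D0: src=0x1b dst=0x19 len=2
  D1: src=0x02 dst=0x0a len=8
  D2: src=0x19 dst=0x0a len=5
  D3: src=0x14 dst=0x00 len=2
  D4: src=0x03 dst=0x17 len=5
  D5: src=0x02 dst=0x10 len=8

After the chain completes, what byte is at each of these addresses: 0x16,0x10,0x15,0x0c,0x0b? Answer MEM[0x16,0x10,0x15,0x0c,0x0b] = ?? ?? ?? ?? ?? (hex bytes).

MEM[0x16,0x10,0x15,0x0c,0x0b] = fc 0a c7 81 06

D0: mem[0x19..0x1a] <- [81 06]
D1: mem[0x0a..0x11] <- [0a f1 f9 cc 21 c7 fc 7c]
D2: mem[0x0a..0x0e] <- [81 06 81 06 5b]
D3: mem[0x00..0x01] <- [53 31]
D4: mem[0x17..0x1b] <- [f1 f9 cc 21 c7]
D5: mem[0x10..0x17] <- [0a f1 f9 cc 21 c7 fc 7c]
query mem[0x16]=0xfc, mem[0x10]=0x0a, mem[0x15]=0xc7, mem[0x0c]=0x81, mem[0x0b]=0x06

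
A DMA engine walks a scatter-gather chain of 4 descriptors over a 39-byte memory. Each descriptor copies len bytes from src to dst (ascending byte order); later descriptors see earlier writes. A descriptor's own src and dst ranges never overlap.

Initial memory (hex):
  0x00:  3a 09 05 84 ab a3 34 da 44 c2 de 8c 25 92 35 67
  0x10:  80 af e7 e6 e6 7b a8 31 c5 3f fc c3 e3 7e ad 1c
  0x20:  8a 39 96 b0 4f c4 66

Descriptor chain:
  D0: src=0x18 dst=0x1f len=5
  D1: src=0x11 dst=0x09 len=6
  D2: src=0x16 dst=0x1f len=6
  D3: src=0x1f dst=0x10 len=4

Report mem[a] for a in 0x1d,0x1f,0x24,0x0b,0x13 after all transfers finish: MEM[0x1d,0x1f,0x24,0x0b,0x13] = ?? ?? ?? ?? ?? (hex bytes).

[0] 0x18->0x1f len=5 : c5 3f fc c3 e3
[1] 0x11->0x09 len=6 : af e7 e6 e6 7b a8
[2] 0x16->0x1f len=6 : a8 31 c5 3f fc c3
[3] 0x1f->0x10 len=4 : a8 31 c5 3f
query mem[0x1d]=0x7e, mem[0x1f]=0xa8, mem[0x24]=0xc3, mem[0x0b]=0xe6, mem[0x13]=0x3f

MEM[0x1d,0x1f,0x24,0x0b,0x13] = 7e a8 c3 e6 3f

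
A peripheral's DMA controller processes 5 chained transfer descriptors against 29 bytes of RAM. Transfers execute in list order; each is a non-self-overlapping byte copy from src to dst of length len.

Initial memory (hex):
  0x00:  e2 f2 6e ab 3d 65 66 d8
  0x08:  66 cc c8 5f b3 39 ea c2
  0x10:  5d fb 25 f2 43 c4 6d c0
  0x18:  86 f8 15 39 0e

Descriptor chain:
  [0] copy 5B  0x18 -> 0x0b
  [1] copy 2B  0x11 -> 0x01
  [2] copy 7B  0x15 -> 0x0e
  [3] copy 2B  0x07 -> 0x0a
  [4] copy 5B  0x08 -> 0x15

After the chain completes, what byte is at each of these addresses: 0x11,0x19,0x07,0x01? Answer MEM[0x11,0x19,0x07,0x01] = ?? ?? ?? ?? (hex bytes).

#0 dst[0x0b+5] := {0x86,0xf8,0x15,0x39,0x0e}
#1 dst[0x01+2] := {0xfb,0x25}
#2 dst[0x0e+7] := {0xc4,0x6d,0xc0,0x86,0xf8,0x15,0x39}
#3 dst[0x0a+2] := {0xd8,0x66}
#4 dst[0x15+5] := {0x66,0xcc,0xd8,0x66,0xf8}
query mem[0x11]=0x86, mem[0x19]=0xf8, mem[0x07]=0xd8, mem[0x01]=0xfb

MEM[0x11,0x19,0x07,0x01] = 86 f8 d8 fb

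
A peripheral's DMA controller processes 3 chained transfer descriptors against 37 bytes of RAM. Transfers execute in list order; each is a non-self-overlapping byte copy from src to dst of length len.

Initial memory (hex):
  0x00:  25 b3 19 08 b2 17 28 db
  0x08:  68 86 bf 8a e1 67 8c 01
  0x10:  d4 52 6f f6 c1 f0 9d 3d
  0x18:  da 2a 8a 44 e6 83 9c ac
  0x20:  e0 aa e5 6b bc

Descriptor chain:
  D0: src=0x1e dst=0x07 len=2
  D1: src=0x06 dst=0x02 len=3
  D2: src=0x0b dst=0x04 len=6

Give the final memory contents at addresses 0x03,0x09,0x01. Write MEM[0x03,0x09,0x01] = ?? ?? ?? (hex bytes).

#0 dst[0x07+2] := {0x9c,0xac}
#1 dst[0x02+3] := {0x28,0x9c,0xac}
#2 dst[0x04+6] := {0x8a,0xe1,0x67,0x8c,0x01,0xd4}
query mem[0x03]=0x9c, mem[0x09]=0xd4, mem[0x01]=0xb3

MEM[0x03,0x09,0x01] = 9c d4 b3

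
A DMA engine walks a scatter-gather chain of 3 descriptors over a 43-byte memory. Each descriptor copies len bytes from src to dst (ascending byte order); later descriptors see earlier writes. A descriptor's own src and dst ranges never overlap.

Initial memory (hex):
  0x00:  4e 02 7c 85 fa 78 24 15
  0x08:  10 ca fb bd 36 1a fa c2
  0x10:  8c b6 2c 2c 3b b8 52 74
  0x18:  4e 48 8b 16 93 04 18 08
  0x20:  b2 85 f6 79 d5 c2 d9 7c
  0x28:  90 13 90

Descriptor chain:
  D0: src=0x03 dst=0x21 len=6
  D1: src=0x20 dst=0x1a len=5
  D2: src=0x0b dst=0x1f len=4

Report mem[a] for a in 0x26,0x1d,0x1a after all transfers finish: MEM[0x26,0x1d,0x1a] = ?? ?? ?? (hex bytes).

#0 dst[0x21+6] := {0x85,0xfa,0x78,0x24,0x15,0x10}
#1 dst[0x1a+5] := {0xb2,0x85,0xfa,0x78,0x24}
#2 dst[0x1f+4] := {0xbd,0x36,0x1a,0xfa}
query mem[0x26]=0x10, mem[0x1d]=0x78, mem[0x1a]=0xb2

MEM[0x26,0x1d,0x1a] = 10 78 b2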